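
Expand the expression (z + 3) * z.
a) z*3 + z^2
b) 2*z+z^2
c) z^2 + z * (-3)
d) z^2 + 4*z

Expanding (z + 3) * z:
= z*3 + z^2
a) z*3 + z^2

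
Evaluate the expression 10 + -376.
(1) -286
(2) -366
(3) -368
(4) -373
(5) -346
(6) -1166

10 + -376 = -366
2) -366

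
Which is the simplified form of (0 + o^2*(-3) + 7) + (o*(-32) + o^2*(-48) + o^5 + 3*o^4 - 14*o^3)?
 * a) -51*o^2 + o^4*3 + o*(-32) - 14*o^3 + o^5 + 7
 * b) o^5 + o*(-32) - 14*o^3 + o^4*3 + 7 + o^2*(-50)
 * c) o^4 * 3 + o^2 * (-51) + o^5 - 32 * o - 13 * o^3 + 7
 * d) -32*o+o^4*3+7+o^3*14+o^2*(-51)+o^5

Adding the polynomials and combining like terms:
(0 + o^2*(-3) + 7) + (o*(-32) + o^2*(-48) + o^5 + 3*o^4 - 14*o^3)
= -51*o^2 + o^4*3 + o*(-32) - 14*o^3 + o^5 + 7
a) -51*o^2 + o^4*3 + o*(-32) - 14*o^3 + o^5 + 7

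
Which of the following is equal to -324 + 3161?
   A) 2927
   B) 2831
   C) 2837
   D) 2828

-324 + 3161 = 2837
C) 2837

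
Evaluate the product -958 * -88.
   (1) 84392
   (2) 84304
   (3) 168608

-958 * -88 = 84304
2) 84304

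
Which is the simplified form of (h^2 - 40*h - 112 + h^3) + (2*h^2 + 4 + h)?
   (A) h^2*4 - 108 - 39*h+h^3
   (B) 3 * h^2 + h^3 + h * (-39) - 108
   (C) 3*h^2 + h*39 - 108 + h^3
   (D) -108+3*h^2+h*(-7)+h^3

Adding the polynomials and combining like terms:
(h^2 - 40*h - 112 + h^3) + (2*h^2 + 4 + h)
= 3 * h^2 + h^3 + h * (-39) - 108
B) 3 * h^2 + h^3 + h * (-39) - 108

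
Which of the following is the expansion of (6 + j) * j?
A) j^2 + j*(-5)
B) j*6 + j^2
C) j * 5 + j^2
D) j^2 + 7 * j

Expanding (6 + j) * j:
= j*6 + j^2
B) j*6 + j^2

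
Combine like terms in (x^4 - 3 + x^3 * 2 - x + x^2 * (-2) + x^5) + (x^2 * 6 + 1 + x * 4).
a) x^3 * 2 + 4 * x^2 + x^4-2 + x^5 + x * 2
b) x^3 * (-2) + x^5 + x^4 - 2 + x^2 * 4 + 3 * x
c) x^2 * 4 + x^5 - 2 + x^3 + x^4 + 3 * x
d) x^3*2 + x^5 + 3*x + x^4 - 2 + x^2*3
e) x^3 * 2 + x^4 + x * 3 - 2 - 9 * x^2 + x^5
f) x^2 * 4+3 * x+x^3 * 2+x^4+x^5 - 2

Adding the polynomials and combining like terms:
(x^4 - 3 + x^3*2 - x + x^2*(-2) + x^5) + (x^2*6 + 1 + x*4)
= x^2 * 4+3 * x+x^3 * 2+x^4+x^5 - 2
f) x^2 * 4+3 * x+x^3 * 2+x^4+x^5 - 2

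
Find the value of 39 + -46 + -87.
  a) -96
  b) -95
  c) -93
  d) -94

First: 39 + -46 = -7
Then: -7 + -87 = -94
d) -94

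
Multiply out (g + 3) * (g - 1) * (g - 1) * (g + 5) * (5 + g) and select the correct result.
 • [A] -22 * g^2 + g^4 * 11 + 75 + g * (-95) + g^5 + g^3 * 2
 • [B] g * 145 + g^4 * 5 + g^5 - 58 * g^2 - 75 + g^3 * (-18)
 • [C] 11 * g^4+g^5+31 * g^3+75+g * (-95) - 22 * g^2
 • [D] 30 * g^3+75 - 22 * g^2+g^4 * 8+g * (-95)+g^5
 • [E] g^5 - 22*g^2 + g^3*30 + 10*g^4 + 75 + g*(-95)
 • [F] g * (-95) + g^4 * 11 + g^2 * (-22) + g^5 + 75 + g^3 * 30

Expanding (g + 3) * (g - 1) * (g - 1) * (g + 5) * (5 + g):
= g * (-95) + g^4 * 11 + g^2 * (-22) + g^5 + 75 + g^3 * 30
F) g * (-95) + g^4 * 11 + g^2 * (-22) + g^5 + 75 + g^3 * 30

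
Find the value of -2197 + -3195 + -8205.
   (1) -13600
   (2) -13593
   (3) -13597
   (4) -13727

First: -2197 + -3195 = -5392
Then: -5392 + -8205 = -13597
3) -13597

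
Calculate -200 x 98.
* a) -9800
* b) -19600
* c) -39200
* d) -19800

-200 * 98 = -19600
b) -19600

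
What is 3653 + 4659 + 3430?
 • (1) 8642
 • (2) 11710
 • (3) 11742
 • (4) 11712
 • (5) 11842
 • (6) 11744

First: 3653 + 4659 = 8312
Then: 8312 + 3430 = 11742
3) 11742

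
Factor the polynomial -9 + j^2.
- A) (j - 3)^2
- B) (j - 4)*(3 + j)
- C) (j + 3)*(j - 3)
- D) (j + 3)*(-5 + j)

We need to factor -9 + j^2.
The factored form is (j + 3)*(j - 3).
C) (j + 3)*(j - 3)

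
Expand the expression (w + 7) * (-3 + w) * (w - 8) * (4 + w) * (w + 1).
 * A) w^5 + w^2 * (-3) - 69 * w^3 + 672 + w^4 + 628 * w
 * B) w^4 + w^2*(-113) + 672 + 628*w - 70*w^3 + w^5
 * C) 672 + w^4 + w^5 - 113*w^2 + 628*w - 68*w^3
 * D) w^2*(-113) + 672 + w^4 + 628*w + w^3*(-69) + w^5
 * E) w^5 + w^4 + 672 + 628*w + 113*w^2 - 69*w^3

Expanding (w + 7) * (-3 + w) * (w - 8) * (4 + w) * (w + 1):
= w^2*(-113) + 672 + w^4 + 628*w + w^3*(-69) + w^5
D) w^2*(-113) + 672 + w^4 + 628*w + w^3*(-69) + w^5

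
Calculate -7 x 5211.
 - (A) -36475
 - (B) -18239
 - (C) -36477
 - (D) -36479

-7 * 5211 = -36477
C) -36477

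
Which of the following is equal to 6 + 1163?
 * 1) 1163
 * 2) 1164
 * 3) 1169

6 + 1163 = 1169
3) 1169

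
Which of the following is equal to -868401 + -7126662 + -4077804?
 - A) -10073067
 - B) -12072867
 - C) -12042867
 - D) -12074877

First: -868401 + -7126662 = -7995063
Then: -7995063 + -4077804 = -12072867
B) -12072867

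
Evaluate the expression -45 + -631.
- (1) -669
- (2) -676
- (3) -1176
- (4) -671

-45 + -631 = -676
2) -676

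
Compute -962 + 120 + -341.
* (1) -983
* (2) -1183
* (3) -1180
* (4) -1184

First: -962 + 120 = -842
Then: -842 + -341 = -1183
2) -1183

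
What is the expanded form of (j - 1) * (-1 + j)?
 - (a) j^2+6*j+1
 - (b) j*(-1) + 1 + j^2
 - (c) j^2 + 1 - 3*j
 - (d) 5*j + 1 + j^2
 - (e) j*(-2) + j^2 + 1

Expanding (j - 1) * (-1 + j):
= j*(-2) + j^2 + 1
e) j*(-2) + j^2 + 1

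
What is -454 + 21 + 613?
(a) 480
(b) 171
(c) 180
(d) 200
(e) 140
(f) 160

First: -454 + 21 = -433
Then: -433 + 613 = 180
c) 180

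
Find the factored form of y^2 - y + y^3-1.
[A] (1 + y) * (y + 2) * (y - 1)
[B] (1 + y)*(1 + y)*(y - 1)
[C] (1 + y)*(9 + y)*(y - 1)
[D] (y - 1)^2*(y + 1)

We need to factor y^2 - y + y^3-1.
The factored form is (1 + y)*(1 + y)*(y - 1).
B) (1 + y)*(1 + y)*(y - 1)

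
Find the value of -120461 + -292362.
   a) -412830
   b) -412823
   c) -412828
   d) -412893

-120461 + -292362 = -412823
b) -412823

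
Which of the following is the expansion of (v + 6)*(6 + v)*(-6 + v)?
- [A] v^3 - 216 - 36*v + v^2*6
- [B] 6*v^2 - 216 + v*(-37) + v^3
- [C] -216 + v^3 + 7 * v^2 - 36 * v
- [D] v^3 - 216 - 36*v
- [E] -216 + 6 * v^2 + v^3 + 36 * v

Expanding (v + 6)*(6 + v)*(-6 + v):
= v^3 - 216 - 36*v + v^2*6
A) v^3 - 216 - 36*v + v^2*6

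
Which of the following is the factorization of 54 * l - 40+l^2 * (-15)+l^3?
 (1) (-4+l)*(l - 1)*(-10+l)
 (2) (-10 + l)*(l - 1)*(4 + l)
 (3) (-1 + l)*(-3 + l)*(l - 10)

We need to factor 54 * l - 40+l^2 * (-15)+l^3.
The factored form is (-4+l)*(l - 1)*(-10+l).
1) (-4+l)*(l - 1)*(-10+l)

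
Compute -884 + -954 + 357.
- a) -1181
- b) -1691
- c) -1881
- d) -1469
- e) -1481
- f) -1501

First: -884 + -954 = -1838
Then: -1838 + 357 = -1481
e) -1481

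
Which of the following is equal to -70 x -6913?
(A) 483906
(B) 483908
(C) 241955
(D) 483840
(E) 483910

-70 * -6913 = 483910
E) 483910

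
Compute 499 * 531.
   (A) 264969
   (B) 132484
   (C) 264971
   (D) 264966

499 * 531 = 264969
A) 264969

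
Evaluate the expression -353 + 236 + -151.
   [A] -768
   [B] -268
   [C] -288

First: -353 + 236 = -117
Then: -117 + -151 = -268
B) -268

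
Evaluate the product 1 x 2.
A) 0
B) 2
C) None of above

1 * 2 = 2
B) 2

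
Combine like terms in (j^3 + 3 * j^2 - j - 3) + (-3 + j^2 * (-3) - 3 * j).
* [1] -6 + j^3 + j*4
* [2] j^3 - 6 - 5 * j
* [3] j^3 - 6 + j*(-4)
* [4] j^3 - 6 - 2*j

Adding the polynomials and combining like terms:
(j^3 + 3*j^2 - j - 3) + (-3 + j^2*(-3) - 3*j)
= j^3 - 6 + j*(-4)
3) j^3 - 6 + j*(-4)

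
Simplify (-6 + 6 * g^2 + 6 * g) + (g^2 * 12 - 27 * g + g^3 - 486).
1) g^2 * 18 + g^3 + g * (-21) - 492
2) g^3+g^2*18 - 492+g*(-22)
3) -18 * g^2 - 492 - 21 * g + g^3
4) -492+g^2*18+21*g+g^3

Adding the polynomials and combining like terms:
(-6 + 6*g^2 + 6*g) + (g^2*12 - 27*g + g^3 - 486)
= g^2 * 18 + g^3 + g * (-21) - 492
1) g^2 * 18 + g^3 + g * (-21) - 492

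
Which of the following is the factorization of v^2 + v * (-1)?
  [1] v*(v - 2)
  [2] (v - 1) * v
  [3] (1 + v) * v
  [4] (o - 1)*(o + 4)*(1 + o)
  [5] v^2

We need to factor v^2 + v * (-1).
The factored form is (v - 1) * v.
2) (v - 1) * v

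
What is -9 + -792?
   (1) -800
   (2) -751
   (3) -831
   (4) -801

-9 + -792 = -801
4) -801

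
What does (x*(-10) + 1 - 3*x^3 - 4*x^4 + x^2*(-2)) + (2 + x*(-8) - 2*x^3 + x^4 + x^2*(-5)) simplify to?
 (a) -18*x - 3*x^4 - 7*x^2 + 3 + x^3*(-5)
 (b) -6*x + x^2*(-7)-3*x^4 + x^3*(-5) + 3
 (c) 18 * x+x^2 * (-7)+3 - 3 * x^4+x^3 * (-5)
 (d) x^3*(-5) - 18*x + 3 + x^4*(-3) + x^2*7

Adding the polynomials and combining like terms:
(x*(-10) + 1 - 3*x^3 - 4*x^4 + x^2*(-2)) + (2 + x*(-8) - 2*x^3 + x^4 + x^2*(-5))
= -18*x - 3*x^4 - 7*x^2 + 3 + x^3*(-5)
a) -18*x - 3*x^4 - 7*x^2 + 3 + x^3*(-5)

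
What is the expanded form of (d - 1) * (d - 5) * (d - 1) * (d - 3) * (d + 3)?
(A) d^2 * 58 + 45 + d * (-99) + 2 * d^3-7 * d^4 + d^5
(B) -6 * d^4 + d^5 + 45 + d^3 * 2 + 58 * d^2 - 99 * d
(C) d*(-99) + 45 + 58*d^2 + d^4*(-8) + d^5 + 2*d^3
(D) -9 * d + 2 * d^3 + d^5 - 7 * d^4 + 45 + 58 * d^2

Expanding (d - 1) * (d - 5) * (d - 1) * (d - 3) * (d + 3):
= d^2 * 58 + 45 + d * (-99) + 2 * d^3-7 * d^4 + d^5
A) d^2 * 58 + 45 + d * (-99) + 2 * d^3-7 * d^4 + d^5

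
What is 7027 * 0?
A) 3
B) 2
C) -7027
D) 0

7027 * 0 = 0
D) 0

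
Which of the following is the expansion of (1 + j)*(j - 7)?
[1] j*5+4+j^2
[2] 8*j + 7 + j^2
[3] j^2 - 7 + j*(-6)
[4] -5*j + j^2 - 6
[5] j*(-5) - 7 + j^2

Expanding (1 + j)*(j - 7):
= j^2 - 7 + j*(-6)
3) j^2 - 7 + j*(-6)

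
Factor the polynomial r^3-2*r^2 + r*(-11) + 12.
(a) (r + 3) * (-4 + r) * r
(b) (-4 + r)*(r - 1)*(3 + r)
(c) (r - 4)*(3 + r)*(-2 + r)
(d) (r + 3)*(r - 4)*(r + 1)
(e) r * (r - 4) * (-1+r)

We need to factor r^3-2*r^2 + r*(-11) + 12.
The factored form is (-4 + r)*(r - 1)*(3 + r).
b) (-4 + r)*(r - 1)*(3 + r)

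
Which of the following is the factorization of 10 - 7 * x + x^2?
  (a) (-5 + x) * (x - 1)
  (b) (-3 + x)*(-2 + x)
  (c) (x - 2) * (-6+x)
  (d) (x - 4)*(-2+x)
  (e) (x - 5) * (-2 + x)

We need to factor 10 - 7 * x + x^2.
The factored form is (x - 5) * (-2 + x).
e) (x - 5) * (-2 + x)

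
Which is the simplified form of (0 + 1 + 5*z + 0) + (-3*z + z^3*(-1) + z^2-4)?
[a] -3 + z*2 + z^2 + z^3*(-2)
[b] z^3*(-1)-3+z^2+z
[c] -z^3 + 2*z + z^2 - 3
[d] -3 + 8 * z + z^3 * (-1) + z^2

Adding the polynomials and combining like terms:
(0 + 1 + 5*z + 0) + (-3*z + z^3*(-1) + z^2 - 4)
= -z^3 + 2*z + z^2 - 3
c) -z^3 + 2*z + z^2 - 3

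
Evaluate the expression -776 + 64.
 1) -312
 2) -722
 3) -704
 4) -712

-776 + 64 = -712
4) -712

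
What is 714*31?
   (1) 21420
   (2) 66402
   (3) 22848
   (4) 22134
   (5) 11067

714 * 31 = 22134
4) 22134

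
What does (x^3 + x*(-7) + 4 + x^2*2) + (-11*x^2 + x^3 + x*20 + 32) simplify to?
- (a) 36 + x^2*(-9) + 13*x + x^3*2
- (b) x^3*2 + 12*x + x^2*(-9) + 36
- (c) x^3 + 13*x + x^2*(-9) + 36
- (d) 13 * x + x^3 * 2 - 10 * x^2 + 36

Adding the polynomials and combining like terms:
(x^3 + x*(-7) + 4 + x^2*2) + (-11*x^2 + x^3 + x*20 + 32)
= 36 + x^2*(-9) + 13*x + x^3*2
a) 36 + x^2*(-9) + 13*x + x^3*2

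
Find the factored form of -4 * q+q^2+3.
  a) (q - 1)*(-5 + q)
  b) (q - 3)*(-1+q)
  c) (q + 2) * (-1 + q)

We need to factor -4 * q+q^2+3.
The factored form is (q - 3)*(-1+q).
b) (q - 3)*(-1+q)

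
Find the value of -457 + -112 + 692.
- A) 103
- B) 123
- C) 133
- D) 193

First: -457 + -112 = -569
Then: -569 + 692 = 123
B) 123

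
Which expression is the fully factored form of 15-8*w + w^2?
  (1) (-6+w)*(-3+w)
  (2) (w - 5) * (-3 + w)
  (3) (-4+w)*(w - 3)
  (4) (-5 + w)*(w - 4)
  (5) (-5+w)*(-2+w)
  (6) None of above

We need to factor 15-8*w + w^2.
The factored form is (w - 5) * (-3 + w).
2) (w - 5) * (-3 + w)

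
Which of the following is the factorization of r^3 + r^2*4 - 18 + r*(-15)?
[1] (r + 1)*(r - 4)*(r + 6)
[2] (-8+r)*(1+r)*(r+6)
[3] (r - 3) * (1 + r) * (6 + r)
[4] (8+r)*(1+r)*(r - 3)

We need to factor r^3 + r^2*4 - 18 + r*(-15).
The factored form is (r - 3) * (1 + r) * (6 + r).
3) (r - 3) * (1 + r) * (6 + r)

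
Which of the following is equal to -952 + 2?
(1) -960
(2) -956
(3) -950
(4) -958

-952 + 2 = -950
3) -950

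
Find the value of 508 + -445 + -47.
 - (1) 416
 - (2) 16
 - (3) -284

First: 508 + -445 = 63
Then: 63 + -47 = 16
2) 16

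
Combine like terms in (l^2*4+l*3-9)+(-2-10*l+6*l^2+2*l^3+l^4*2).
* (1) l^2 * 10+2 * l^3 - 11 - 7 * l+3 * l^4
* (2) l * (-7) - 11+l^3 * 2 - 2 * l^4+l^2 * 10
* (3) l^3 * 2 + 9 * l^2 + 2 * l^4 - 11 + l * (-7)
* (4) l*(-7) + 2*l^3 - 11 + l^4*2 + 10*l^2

Adding the polynomials and combining like terms:
(l^2*4 + l*3 - 9) + (-2 - 10*l + 6*l^2 + 2*l^3 + l^4*2)
= l*(-7) + 2*l^3 - 11 + l^4*2 + 10*l^2
4) l*(-7) + 2*l^3 - 11 + l^4*2 + 10*l^2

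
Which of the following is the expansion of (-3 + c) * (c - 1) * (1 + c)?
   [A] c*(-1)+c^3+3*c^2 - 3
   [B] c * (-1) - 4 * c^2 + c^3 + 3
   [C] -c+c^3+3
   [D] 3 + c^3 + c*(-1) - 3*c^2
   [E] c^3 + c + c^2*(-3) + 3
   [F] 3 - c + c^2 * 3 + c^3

Expanding (-3 + c) * (c - 1) * (1 + c):
= 3 + c^3 + c*(-1) - 3*c^2
D) 3 + c^3 + c*(-1) - 3*c^2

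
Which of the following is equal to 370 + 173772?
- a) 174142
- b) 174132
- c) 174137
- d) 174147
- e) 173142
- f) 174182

370 + 173772 = 174142
a) 174142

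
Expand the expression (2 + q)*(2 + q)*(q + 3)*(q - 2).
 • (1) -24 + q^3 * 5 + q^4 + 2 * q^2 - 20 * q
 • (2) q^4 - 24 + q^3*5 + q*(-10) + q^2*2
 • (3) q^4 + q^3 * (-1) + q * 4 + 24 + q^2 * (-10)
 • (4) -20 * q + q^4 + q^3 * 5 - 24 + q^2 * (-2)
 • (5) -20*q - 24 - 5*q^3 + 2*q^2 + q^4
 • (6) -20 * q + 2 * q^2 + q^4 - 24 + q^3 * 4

Expanding (2 + q)*(2 + q)*(q + 3)*(q - 2):
= -24 + q^3 * 5 + q^4 + 2 * q^2 - 20 * q
1) -24 + q^3 * 5 + q^4 + 2 * q^2 - 20 * q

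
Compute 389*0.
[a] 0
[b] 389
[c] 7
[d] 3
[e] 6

389 * 0 = 0
a) 0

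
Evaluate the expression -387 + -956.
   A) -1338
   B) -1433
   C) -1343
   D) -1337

-387 + -956 = -1343
C) -1343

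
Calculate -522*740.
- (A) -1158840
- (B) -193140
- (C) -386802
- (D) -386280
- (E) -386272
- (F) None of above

-522 * 740 = -386280
D) -386280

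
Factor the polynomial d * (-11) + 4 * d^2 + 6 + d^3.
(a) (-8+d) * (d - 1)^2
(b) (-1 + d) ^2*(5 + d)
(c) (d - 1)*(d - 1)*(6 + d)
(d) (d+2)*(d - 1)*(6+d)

We need to factor d * (-11) + 4 * d^2 + 6 + d^3.
The factored form is (d - 1)*(d - 1)*(6 + d).
c) (d - 1)*(d - 1)*(6 + d)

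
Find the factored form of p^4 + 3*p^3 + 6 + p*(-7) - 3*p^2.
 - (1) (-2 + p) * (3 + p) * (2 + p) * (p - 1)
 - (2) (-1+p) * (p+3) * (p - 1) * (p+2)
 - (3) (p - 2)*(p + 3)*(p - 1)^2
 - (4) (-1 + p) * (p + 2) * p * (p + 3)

We need to factor p^4 + 3*p^3 + 6 + p*(-7) - 3*p^2.
The factored form is (-1+p) * (p+3) * (p - 1) * (p+2).
2) (-1+p) * (p+3) * (p - 1) * (p+2)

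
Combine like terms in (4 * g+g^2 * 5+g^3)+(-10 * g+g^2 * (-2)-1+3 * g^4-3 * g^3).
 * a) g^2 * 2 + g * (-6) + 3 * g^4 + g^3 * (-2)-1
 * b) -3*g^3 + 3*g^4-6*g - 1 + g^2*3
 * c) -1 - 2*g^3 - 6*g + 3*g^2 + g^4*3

Adding the polynomials and combining like terms:
(4*g + g^2*5 + g^3) + (-10*g + g^2*(-2) - 1 + 3*g^4 - 3*g^3)
= -1 - 2*g^3 - 6*g + 3*g^2 + g^4*3
c) -1 - 2*g^3 - 6*g + 3*g^2 + g^4*3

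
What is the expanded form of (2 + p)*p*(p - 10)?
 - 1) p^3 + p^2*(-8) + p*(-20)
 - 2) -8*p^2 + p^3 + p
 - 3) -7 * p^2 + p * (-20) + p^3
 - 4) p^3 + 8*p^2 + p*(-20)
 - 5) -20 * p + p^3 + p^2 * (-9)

Expanding (2 + p)*p*(p - 10):
= p^3 + p^2*(-8) + p*(-20)
1) p^3 + p^2*(-8) + p*(-20)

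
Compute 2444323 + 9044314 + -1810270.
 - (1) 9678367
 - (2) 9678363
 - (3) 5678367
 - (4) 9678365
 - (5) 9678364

First: 2444323 + 9044314 = 11488637
Then: 11488637 + -1810270 = 9678367
1) 9678367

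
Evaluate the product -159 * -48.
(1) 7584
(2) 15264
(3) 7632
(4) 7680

-159 * -48 = 7632
3) 7632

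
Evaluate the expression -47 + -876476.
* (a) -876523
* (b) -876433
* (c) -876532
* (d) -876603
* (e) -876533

-47 + -876476 = -876523
a) -876523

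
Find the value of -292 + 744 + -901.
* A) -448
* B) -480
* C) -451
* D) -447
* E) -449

First: -292 + 744 = 452
Then: 452 + -901 = -449
E) -449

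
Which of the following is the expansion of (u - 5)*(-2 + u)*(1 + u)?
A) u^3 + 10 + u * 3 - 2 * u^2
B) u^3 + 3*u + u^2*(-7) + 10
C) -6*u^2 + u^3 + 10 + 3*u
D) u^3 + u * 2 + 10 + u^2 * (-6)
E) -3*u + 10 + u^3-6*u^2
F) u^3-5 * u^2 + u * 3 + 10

Expanding (u - 5)*(-2 + u)*(1 + u):
= -6*u^2 + u^3 + 10 + 3*u
C) -6*u^2 + u^3 + 10 + 3*u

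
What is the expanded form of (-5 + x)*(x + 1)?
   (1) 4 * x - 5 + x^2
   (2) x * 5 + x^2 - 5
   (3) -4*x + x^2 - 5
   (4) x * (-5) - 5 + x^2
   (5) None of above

Expanding (-5 + x)*(x + 1):
= -4*x + x^2 - 5
3) -4*x + x^2 - 5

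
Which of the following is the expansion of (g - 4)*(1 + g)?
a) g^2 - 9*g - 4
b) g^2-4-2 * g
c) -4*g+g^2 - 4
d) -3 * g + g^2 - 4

Expanding (g - 4)*(1 + g):
= -3 * g + g^2 - 4
d) -3 * g + g^2 - 4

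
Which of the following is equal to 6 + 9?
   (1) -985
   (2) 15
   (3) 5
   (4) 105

6 + 9 = 15
2) 15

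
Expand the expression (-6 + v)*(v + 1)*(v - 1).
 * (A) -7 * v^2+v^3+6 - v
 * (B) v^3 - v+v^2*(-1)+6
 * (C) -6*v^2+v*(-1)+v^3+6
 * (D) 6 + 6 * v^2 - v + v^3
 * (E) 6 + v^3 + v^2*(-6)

Expanding (-6 + v)*(v + 1)*(v - 1):
= -6*v^2+v*(-1)+v^3+6
C) -6*v^2+v*(-1)+v^3+6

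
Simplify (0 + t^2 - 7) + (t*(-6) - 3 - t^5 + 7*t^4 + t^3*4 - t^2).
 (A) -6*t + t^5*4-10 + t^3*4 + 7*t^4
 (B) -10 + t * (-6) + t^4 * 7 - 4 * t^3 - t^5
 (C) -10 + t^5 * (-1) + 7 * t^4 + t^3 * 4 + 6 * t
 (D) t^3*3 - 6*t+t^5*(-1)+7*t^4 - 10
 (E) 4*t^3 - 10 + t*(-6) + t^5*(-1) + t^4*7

Adding the polynomials and combining like terms:
(0 + t^2 - 7) + (t*(-6) - 3 - t^5 + 7*t^4 + t^3*4 - t^2)
= 4*t^3 - 10 + t*(-6) + t^5*(-1) + t^4*7
E) 4*t^3 - 10 + t*(-6) + t^5*(-1) + t^4*7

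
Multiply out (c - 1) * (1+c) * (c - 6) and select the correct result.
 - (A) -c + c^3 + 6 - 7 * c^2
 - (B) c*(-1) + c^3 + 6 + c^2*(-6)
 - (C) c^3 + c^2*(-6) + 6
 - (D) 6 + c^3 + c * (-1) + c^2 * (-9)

Expanding (c - 1) * (1+c) * (c - 6):
= c*(-1) + c^3 + 6 + c^2*(-6)
B) c*(-1) + c^3 + 6 + c^2*(-6)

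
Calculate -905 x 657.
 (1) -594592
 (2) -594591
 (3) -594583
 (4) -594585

-905 * 657 = -594585
4) -594585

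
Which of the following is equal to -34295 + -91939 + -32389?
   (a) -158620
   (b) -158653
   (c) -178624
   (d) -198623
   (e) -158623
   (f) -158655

First: -34295 + -91939 = -126234
Then: -126234 + -32389 = -158623
e) -158623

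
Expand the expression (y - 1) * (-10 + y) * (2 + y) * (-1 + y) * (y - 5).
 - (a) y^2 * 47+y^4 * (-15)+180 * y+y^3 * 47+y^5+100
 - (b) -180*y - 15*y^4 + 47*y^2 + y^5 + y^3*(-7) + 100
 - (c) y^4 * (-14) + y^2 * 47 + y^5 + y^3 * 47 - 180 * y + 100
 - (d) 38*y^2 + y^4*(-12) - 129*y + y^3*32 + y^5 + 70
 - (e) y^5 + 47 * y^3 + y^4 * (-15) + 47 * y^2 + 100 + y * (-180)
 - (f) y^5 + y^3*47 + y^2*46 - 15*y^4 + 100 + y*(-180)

Expanding (y - 1) * (-10 + y) * (2 + y) * (-1 + y) * (y - 5):
= y^5 + 47 * y^3 + y^4 * (-15) + 47 * y^2 + 100 + y * (-180)
e) y^5 + 47 * y^3 + y^4 * (-15) + 47 * y^2 + 100 + y * (-180)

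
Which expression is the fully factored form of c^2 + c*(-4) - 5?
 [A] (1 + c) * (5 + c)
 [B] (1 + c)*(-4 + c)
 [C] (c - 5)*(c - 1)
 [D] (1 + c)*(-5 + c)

We need to factor c^2 + c*(-4) - 5.
The factored form is (1 + c)*(-5 + c).
D) (1 + c)*(-5 + c)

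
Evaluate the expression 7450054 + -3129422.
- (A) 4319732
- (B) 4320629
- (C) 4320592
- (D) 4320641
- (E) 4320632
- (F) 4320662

7450054 + -3129422 = 4320632
E) 4320632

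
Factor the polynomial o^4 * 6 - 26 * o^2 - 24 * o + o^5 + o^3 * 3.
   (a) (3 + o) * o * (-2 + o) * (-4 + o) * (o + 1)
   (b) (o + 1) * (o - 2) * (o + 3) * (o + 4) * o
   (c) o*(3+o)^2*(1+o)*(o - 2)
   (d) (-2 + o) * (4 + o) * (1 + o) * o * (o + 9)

We need to factor o^4 * 6 - 26 * o^2 - 24 * o + o^5 + o^3 * 3.
The factored form is (o + 1) * (o - 2) * (o + 3) * (o + 4) * o.
b) (o + 1) * (o - 2) * (o + 3) * (o + 4) * o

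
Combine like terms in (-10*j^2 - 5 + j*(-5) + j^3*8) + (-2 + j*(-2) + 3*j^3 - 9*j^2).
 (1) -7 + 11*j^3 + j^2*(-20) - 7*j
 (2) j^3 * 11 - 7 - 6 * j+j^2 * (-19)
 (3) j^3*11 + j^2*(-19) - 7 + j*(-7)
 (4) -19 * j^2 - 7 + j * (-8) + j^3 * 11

Adding the polynomials and combining like terms:
(-10*j^2 - 5 + j*(-5) + j^3*8) + (-2 + j*(-2) + 3*j^3 - 9*j^2)
= j^3*11 + j^2*(-19) - 7 + j*(-7)
3) j^3*11 + j^2*(-19) - 7 + j*(-7)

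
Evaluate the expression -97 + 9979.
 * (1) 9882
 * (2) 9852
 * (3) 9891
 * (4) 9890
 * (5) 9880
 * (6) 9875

-97 + 9979 = 9882
1) 9882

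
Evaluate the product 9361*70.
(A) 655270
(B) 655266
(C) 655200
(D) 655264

9361 * 70 = 655270
A) 655270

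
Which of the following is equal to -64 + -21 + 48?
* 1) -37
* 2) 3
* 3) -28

First: -64 + -21 = -85
Then: -85 + 48 = -37
1) -37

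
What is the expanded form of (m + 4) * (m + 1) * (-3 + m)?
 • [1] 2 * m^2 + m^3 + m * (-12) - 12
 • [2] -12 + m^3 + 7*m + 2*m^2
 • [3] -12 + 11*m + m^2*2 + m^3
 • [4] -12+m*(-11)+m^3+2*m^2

Expanding (m + 4) * (m + 1) * (-3 + m):
= -12+m*(-11)+m^3+2*m^2
4) -12+m*(-11)+m^3+2*m^2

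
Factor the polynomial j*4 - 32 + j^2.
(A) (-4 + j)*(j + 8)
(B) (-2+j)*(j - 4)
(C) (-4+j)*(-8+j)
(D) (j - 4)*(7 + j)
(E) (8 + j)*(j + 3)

We need to factor j*4 - 32 + j^2.
The factored form is (-4 + j)*(j + 8).
A) (-4 + j)*(j + 8)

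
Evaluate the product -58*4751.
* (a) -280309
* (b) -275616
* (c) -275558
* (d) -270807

-58 * 4751 = -275558
c) -275558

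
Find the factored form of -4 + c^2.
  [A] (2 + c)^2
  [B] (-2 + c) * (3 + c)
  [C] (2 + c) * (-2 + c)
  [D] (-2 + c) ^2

We need to factor -4 + c^2.
The factored form is (2 + c) * (-2 + c).
C) (2 + c) * (-2 + c)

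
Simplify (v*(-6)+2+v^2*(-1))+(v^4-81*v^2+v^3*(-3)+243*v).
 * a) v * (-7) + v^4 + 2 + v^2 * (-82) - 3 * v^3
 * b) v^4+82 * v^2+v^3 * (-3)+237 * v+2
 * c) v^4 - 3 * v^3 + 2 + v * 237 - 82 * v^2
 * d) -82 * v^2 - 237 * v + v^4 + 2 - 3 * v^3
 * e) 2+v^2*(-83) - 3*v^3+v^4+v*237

Adding the polynomials and combining like terms:
(v*(-6) + 2 + v^2*(-1)) + (v^4 - 81*v^2 + v^3*(-3) + 243*v)
= v^4 - 3 * v^3 + 2 + v * 237 - 82 * v^2
c) v^4 - 3 * v^3 + 2 + v * 237 - 82 * v^2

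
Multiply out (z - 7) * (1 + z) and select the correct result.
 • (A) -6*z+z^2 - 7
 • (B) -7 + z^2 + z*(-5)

Expanding (z - 7) * (1 + z):
= -6*z+z^2 - 7
A) -6*z+z^2 - 7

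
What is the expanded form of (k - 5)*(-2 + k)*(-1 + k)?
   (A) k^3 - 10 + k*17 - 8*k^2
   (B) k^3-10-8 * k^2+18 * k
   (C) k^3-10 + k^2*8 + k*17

Expanding (k - 5)*(-2 + k)*(-1 + k):
= k^3 - 10 + k*17 - 8*k^2
A) k^3 - 10 + k*17 - 8*k^2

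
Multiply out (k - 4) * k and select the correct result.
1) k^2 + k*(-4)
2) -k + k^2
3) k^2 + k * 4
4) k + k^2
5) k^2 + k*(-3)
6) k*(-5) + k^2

Expanding (k - 4) * k:
= k^2 + k*(-4)
1) k^2 + k*(-4)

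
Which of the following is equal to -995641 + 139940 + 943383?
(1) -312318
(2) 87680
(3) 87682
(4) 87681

First: -995641 + 139940 = -855701
Then: -855701 + 943383 = 87682
3) 87682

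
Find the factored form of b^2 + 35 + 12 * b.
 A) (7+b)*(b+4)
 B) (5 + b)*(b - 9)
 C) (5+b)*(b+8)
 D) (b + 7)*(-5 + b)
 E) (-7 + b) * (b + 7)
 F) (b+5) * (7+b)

We need to factor b^2 + 35 + 12 * b.
The factored form is (b+5) * (7+b).
F) (b+5) * (7+b)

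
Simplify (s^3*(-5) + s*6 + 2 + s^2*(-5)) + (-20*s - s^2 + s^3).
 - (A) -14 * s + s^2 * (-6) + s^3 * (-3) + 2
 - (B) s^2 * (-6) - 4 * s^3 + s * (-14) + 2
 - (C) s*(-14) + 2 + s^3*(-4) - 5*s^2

Adding the polynomials and combining like terms:
(s^3*(-5) + s*6 + 2 + s^2*(-5)) + (-20*s - s^2 + s^3)
= s^2 * (-6) - 4 * s^3 + s * (-14) + 2
B) s^2 * (-6) - 4 * s^3 + s * (-14) + 2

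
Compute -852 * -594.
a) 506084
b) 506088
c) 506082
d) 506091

-852 * -594 = 506088
b) 506088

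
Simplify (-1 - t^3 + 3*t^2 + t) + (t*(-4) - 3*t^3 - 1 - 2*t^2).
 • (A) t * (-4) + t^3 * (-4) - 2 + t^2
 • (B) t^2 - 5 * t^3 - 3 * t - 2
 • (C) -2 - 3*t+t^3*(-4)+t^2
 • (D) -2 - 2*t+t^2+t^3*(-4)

Adding the polynomials and combining like terms:
(-1 - t^3 + 3*t^2 + t) + (t*(-4) - 3*t^3 - 1 - 2*t^2)
= -2 - 3*t+t^3*(-4)+t^2
C) -2 - 3*t+t^3*(-4)+t^2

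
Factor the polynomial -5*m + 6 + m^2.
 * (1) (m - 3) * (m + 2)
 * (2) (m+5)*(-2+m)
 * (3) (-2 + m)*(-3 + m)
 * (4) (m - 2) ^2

We need to factor -5*m + 6 + m^2.
The factored form is (-2 + m)*(-3 + m).
3) (-2 + m)*(-3 + m)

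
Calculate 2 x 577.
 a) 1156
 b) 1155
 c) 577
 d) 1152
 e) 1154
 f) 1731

2 * 577 = 1154
e) 1154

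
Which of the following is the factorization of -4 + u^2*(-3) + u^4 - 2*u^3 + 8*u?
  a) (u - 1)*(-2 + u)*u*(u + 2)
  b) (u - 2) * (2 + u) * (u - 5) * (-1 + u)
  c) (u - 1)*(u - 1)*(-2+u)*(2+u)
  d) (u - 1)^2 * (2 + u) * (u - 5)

We need to factor -4 + u^2*(-3) + u^4 - 2*u^3 + 8*u.
The factored form is (u - 1)*(u - 1)*(-2+u)*(2+u).
c) (u - 1)*(u - 1)*(-2+u)*(2+u)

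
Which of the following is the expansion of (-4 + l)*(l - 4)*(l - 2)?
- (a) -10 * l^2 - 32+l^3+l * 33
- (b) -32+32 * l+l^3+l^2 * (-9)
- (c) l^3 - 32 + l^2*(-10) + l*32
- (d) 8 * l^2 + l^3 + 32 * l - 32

Expanding (-4 + l)*(l - 4)*(l - 2):
= l^3 - 32 + l^2*(-10) + l*32
c) l^3 - 32 + l^2*(-10) + l*32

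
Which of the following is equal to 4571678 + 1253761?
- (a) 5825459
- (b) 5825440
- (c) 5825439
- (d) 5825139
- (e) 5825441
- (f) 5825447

4571678 + 1253761 = 5825439
c) 5825439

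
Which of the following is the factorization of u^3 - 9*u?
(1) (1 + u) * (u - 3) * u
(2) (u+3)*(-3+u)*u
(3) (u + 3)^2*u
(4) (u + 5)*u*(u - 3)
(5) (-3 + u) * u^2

We need to factor u^3 - 9*u.
The factored form is (u+3)*(-3+u)*u.
2) (u+3)*(-3+u)*u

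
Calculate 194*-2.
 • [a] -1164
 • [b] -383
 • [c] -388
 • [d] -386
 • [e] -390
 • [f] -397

194 * -2 = -388
c) -388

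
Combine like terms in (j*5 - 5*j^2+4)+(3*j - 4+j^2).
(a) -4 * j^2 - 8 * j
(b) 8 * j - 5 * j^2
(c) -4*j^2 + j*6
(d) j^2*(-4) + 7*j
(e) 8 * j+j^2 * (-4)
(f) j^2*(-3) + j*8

Adding the polynomials and combining like terms:
(j*5 - 5*j^2 + 4) + (3*j - 4 + j^2)
= 8 * j+j^2 * (-4)
e) 8 * j+j^2 * (-4)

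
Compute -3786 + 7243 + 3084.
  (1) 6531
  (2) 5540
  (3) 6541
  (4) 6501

First: -3786 + 7243 = 3457
Then: 3457 + 3084 = 6541
3) 6541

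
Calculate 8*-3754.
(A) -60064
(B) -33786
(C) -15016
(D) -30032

8 * -3754 = -30032
D) -30032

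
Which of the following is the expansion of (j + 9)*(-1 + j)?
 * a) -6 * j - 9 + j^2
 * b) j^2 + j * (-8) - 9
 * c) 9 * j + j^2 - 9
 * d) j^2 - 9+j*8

Expanding (j + 9)*(-1 + j):
= j^2 - 9+j*8
d) j^2 - 9+j*8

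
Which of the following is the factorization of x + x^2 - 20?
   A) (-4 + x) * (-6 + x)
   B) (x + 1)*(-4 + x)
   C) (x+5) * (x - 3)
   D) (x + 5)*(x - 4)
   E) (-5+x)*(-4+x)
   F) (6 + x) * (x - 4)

We need to factor x + x^2 - 20.
The factored form is (x + 5)*(x - 4).
D) (x + 5)*(x - 4)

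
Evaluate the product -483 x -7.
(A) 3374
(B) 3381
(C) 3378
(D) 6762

-483 * -7 = 3381
B) 3381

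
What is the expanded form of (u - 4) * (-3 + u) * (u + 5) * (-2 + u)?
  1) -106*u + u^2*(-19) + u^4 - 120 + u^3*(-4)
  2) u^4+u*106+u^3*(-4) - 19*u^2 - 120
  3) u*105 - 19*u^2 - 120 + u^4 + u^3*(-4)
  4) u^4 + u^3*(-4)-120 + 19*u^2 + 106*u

Expanding (u - 4) * (-3 + u) * (u + 5) * (-2 + u):
= u^4+u*106+u^3*(-4) - 19*u^2 - 120
2) u^4+u*106+u^3*(-4) - 19*u^2 - 120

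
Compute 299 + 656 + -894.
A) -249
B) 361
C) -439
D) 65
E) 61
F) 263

First: 299 + 656 = 955
Then: 955 + -894 = 61
E) 61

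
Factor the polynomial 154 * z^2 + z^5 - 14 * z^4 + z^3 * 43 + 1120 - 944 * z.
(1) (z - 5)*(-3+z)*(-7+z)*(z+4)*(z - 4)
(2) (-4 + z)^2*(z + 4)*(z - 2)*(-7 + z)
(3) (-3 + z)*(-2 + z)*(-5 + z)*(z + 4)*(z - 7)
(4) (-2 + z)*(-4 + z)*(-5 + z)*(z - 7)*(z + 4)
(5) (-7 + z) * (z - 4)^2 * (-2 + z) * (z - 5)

We need to factor 154 * z^2 + z^5 - 14 * z^4 + z^3 * 43 + 1120 - 944 * z.
The factored form is (-2 + z)*(-4 + z)*(-5 + z)*(z - 7)*(z + 4).
4) (-2 + z)*(-4 + z)*(-5 + z)*(z - 7)*(z + 4)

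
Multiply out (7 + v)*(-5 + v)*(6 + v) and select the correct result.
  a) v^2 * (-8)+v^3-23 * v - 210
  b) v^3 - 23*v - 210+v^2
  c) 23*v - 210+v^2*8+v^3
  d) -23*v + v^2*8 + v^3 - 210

Expanding (7 + v)*(-5 + v)*(6 + v):
= -23*v + v^2*8 + v^3 - 210
d) -23*v + v^2*8 + v^3 - 210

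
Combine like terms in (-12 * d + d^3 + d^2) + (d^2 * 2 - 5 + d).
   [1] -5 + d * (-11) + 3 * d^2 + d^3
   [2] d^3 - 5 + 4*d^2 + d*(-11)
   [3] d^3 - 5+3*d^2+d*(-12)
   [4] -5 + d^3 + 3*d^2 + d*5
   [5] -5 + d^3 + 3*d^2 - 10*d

Adding the polynomials and combining like terms:
(-12*d + d^3 + d^2) + (d^2*2 - 5 + d)
= -5 + d * (-11) + 3 * d^2 + d^3
1) -5 + d * (-11) + 3 * d^2 + d^3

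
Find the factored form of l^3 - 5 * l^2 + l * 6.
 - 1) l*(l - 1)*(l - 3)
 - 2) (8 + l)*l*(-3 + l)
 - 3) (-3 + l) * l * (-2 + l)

We need to factor l^3 - 5 * l^2 + l * 6.
The factored form is (-3 + l) * l * (-2 + l).
3) (-3 + l) * l * (-2 + l)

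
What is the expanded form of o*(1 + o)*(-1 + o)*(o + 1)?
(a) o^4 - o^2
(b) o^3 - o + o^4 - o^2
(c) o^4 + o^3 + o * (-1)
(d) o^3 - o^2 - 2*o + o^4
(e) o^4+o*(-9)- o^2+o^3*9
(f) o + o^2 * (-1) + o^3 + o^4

Expanding o*(1 + o)*(-1 + o)*(o + 1):
= o^3 - o + o^4 - o^2
b) o^3 - o + o^4 - o^2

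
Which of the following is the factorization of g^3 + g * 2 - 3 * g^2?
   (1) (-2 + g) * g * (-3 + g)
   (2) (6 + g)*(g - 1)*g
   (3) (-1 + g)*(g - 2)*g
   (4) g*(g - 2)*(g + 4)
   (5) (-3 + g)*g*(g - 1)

We need to factor g^3 + g * 2 - 3 * g^2.
The factored form is (-1 + g)*(g - 2)*g.
3) (-1 + g)*(g - 2)*g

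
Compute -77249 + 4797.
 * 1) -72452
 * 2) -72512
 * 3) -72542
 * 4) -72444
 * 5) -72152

-77249 + 4797 = -72452
1) -72452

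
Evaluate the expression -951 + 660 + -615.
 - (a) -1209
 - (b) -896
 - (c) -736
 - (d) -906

First: -951 + 660 = -291
Then: -291 + -615 = -906
d) -906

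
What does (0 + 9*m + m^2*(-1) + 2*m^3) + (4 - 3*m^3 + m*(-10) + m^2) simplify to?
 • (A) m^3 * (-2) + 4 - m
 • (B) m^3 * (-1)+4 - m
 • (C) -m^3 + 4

Adding the polynomials and combining like terms:
(0 + 9*m + m^2*(-1) + 2*m^3) + (4 - 3*m^3 + m*(-10) + m^2)
= m^3 * (-1)+4 - m
B) m^3 * (-1)+4 - m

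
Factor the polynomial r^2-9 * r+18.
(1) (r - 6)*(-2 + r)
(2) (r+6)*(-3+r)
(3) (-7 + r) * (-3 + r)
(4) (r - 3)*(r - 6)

We need to factor r^2-9 * r+18.
The factored form is (r - 3)*(r - 6).
4) (r - 3)*(r - 6)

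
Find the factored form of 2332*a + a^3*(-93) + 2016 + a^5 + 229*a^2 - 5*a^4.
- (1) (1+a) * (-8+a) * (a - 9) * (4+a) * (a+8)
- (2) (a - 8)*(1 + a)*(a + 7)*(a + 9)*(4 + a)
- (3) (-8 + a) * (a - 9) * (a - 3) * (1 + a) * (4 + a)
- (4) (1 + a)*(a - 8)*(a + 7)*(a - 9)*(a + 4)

We need to factor 2332*a + a^3*(-93) + 2016 + a^5 + 229*a^2 - 5*a^4.
The factored form is (1 + a)*(a - 8)*(a + 7)*(a - 9)*(a + 4).
4) (1 + a)*(a - 8)*(a + 7)*(a - 9)*(a + 4)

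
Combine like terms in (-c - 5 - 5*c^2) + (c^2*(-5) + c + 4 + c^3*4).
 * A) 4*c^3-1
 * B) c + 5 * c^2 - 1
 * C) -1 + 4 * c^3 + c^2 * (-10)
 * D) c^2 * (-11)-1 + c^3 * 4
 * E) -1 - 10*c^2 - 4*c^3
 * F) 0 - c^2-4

Adding the polynomials and combining like terms:
(-c - 5 - 5*c^2) + (c^2*(-5) + c + 4 + c^3*4)
= -1 + 4 * c^3 + c^2 * (-10)
C) -1 + 4 * c^3 + c^2 * (-10)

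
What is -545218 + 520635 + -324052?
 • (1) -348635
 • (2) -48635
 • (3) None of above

First: -545218 + 520635 = -24583
Then: -24583 + -324052 = -348635
1) -348635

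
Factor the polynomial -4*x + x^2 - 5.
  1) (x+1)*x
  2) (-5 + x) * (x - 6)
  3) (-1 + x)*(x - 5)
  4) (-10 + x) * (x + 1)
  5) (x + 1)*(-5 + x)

We need to factor -4*x + x^2 - 5.
The factored form is (x + 1)*(-5 + x).
5) (x + 1)*(-5 + x)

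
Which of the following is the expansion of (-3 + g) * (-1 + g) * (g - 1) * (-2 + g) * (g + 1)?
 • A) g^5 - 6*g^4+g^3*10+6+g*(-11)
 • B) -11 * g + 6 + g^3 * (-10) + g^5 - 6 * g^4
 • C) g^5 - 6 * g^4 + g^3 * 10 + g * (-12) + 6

Expanding (-3 + g) * (-1 + g) * (g - 1) * (-2 + g) * (g + 1):
= g^5 - 6*g^4+g^3*10+6+g*(-11)
A) g^5 - 6*g^4+g^3*10+6+g*(-11)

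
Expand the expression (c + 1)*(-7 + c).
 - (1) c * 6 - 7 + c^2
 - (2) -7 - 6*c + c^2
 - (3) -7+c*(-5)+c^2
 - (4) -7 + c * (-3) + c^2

Expanding (c + 1)*(-7 + c):
= -7 - 6*c + c^2
2) -7 - 6*c + c^2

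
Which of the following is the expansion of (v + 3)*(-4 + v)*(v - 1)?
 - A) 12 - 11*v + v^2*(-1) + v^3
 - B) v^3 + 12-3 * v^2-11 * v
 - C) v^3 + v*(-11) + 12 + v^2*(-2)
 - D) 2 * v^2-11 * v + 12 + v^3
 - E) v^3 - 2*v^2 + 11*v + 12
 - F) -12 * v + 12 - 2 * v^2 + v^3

Expanding (v + 3)*(-4 + v)*(v - 1):
= v^3 + v*(-11) + 12 + v^2*(-2)
C) v^3 + v*(-11) + 12 + v^2*(-2)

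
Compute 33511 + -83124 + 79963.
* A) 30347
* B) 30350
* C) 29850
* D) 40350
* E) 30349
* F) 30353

First: 33511 + -83124 = -49613
Then: -49613 + 79963 = 30350
B) 30350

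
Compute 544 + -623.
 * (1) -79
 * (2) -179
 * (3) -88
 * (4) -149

544 + -623 = -79
1) -79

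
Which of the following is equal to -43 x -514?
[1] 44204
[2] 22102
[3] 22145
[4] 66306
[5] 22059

-43 * -514 = 22102
2) 22102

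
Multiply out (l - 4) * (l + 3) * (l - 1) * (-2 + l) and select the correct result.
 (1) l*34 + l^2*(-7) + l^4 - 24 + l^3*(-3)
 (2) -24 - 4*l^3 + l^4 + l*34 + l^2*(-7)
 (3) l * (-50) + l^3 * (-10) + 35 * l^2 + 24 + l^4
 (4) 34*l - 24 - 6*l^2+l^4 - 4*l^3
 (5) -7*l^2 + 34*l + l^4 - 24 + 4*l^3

Expanding (l - 4) * (l + 3) * (l - 1) * (-2 + l):
= -24 - 4*l^3 + l^4 + l*34 + l^2*(-7)
2) -24 - 4*l^3 + l^4 + l*34 + l^2*(-7)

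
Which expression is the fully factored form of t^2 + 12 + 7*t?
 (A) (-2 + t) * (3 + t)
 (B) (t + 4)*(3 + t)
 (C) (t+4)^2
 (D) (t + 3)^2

We need to factor t^2 + 12 + 7*t.
The factored form is (t + 4)*(3 + t).
B) (t + 4)*(3 + t)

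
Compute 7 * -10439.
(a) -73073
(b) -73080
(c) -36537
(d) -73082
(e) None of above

7 * -10439 = -73073
a) -73073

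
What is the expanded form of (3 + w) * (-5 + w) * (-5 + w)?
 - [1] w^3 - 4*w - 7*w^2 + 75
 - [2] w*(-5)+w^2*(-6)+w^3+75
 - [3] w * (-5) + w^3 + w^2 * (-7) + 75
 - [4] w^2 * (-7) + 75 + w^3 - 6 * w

Expanding (3 + w) * (-5 + w) * (-5 + w):
= w * (-5) + w^3 + w^2 * (-7) + 75
3) w * (-5) + w^3 + w^2 * (-7) + 75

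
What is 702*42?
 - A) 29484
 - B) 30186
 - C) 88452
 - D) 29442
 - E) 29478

702 * 42 = 29484
A) 29484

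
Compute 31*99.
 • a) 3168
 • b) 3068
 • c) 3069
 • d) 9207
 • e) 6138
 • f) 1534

31 * 99 = 3069
c) 3069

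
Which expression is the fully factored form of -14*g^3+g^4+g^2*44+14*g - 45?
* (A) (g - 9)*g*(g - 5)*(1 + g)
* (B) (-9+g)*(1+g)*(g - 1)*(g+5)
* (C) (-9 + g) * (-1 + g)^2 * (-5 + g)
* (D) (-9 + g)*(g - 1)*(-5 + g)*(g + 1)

We need to factor -14*g^3+g^4+g^2*44+14*g - 45.
The factored form is (-9 + g)*(g - 1)*(-5 + g)*(g + 1).
D) (-9 + g)*(g - 1)*(-5 + g)*(g + 1)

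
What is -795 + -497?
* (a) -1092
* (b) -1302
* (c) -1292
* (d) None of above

-795 + -497 = -1292
c) -1292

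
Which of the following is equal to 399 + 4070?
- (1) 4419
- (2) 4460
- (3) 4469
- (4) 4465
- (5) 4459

399 + 4070 = 4469
3) 4469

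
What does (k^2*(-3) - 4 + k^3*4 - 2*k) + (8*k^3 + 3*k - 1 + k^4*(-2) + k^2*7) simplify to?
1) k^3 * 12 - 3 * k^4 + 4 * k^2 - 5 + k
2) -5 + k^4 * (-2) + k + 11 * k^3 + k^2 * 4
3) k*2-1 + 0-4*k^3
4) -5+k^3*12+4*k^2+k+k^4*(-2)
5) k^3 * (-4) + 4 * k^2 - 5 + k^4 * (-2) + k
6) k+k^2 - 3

Adding the polynomials and combining like terms:
(k^2*(-3) - 4 + k^3*4 - 2*k) + (8*k^3 + 3*k - 1 + k^4*(-2) + k^2*7)
= -5+k^3*12+4*k^2+k+k^4*(-2)
4) -5+k^3*12+4*k^2+k+k^4*(-2)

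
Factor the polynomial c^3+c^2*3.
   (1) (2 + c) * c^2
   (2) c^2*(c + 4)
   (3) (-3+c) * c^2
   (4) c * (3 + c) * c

We need to factor c^3+c^2*3.
The factored form is c * (3 + c) * c.
4) c * (3 + c) * c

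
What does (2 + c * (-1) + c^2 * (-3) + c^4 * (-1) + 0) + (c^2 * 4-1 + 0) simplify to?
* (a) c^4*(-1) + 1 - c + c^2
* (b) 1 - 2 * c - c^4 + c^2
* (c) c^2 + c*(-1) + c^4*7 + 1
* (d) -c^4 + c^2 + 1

Adding the polynomials and combining like terms:
(2 + c*(-1) + c^2*(-3) + c^4*(-1) + 0) + (c^2*4 - 1 + 0)
= c^4*(-1) + 1 - c + c^2
a) c^4*(-1) + 1 - c + c^2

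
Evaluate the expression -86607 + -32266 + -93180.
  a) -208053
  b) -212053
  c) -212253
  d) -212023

First: -86607 + -32266 = -118873
Then: -118873 + -93180 = -212053
b) -212053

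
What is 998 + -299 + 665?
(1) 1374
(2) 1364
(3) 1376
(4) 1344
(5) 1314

First: 998 + -299 = 699
Then: 699 + 665 = 1364
2) 1364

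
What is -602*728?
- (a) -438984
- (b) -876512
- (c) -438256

-602 * 728 = -438256
c) -438256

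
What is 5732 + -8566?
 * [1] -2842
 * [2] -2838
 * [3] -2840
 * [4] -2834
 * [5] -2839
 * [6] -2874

5732 + -8566 = -2834
4) -2834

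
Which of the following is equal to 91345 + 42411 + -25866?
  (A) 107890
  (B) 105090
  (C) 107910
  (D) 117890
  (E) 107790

First: 91345 + 42411 = 133756
Then: 133756 + -25866 = 107890
A) 107890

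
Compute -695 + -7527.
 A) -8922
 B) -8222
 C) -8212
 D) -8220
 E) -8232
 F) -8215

-695 + -7527 = -8222
B) -8222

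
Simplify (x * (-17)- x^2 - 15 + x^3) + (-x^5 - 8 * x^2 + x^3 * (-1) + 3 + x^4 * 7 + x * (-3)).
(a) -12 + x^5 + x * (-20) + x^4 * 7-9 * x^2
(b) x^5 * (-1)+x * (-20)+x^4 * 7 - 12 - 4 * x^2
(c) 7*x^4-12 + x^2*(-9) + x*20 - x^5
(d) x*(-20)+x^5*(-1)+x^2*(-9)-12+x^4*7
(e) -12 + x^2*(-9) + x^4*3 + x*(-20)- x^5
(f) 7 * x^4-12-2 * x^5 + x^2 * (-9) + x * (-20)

Adding the polynomials and combining like terms:
(x*(-17) - x^2 - 15 + x^3) + (-x^5 - 8*x^2 + x^3*(-1) + 3 + x^4*7 + x*(-3))
= x*(-20)+x^5*(-1)+x^2*(-9)-12+x^4*7
d) x*(-20)+x^5*(-1)+x^2*(-9)-12+x^4*7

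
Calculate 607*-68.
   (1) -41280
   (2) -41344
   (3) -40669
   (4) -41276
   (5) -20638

607 * -68 = -41276
4) -41276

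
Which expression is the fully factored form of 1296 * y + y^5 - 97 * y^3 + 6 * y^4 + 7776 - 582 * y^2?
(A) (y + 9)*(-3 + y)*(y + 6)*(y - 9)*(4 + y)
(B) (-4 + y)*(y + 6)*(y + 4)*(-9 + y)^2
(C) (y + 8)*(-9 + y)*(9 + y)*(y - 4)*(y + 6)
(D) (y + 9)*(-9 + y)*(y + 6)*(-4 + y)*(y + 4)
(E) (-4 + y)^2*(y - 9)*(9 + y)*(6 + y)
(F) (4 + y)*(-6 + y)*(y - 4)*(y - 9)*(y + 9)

We need to factor 1296 * y + y^5 - 97 * y^3 + 6 * y^4 + 7776 - 582 * y^2.
The factored form is (y + 9)*(-9 + y)*(y + 6)*(-4 + y)*(y + 4).
D) (y + 9)*(-9 + y)*(y + 6)*(-4 + y)*(y + 4)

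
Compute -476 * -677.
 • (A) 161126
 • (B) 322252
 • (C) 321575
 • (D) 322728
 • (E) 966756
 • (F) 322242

-476 * -677 = 322252
B) 322252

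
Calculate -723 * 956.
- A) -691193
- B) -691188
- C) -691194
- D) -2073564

-723 * 956 = -691188
B) -691188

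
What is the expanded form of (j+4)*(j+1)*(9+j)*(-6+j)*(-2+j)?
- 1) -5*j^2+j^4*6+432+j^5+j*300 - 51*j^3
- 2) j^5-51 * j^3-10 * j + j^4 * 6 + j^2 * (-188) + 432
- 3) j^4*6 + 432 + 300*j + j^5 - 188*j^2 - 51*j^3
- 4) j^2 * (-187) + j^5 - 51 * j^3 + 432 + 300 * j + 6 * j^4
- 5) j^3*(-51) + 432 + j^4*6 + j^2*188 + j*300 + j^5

Expanding (j+4)*(j+1)*(9+j)*(-6+j)*(-2+j):
= j^4*6 + 432 + 300*j + j^5 - 188*j^2 - 51*j^3
3) j^4*6 + 432 + 300*j + j^5 - 188*j^2 - 51*j^3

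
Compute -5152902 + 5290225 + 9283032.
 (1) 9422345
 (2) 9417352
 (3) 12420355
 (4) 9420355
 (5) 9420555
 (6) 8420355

First: -5152902 + 5290225 = 137323
Then: 137323 + 9283032 = 9420355
4) 9420355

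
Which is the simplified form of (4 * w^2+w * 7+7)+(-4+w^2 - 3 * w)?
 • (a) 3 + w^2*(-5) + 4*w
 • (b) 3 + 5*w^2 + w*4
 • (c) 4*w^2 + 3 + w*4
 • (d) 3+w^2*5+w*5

Adding the polynomials and combining like terms:
(4*w^2 + w*7 + 7) + (-4 + w^2 - 3*w)
= 3 + 5*w^2 + w*4
b) 3 + 5*w^2 + w*4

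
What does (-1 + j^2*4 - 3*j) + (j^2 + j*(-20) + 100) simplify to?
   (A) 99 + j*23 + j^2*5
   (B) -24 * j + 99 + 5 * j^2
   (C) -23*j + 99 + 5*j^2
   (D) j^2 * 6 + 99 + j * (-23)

Adding the polynomials and combining like terms:
(-1 + j^2*4 - 3*j) + (j^2 + j*(-20) + 100)
= -23*j + 99 + 5*j^2
C) -23*j + 99 + 5*j^2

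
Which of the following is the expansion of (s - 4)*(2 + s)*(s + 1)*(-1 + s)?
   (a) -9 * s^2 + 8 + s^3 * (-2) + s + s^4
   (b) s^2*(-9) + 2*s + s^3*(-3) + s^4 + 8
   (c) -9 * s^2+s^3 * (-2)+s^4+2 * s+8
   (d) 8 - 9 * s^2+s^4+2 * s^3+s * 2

Expanding (s - 4)*(2 + s)*(s + 1)*(-1 + s):
= -9 * s^2+s^3 * (-2)+s^4+2 * s+8
c) -9 * s^2+s^3 * (-2)+s^4+2 * s+8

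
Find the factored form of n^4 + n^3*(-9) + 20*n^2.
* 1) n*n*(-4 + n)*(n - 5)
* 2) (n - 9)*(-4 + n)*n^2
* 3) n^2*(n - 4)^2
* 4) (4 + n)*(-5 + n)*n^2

We need to factor n^4 + n^3*(-9) + 20*n^2.
The factored form is n*n*(-4 + n)*(n - 5).
1) n*n*(-4 + n)*(n - 5)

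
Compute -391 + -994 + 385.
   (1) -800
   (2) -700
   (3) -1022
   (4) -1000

First: -391 + -994 = -1385
Then: -1385 + 385 = -1000
4) -1000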